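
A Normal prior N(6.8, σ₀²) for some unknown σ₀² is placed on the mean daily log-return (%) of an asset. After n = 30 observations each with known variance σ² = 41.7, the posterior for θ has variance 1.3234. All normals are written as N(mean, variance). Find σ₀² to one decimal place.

σ₀² = 27.6

Posterior precision equals prior precision plus data precision: 1/σ_n² = 1/σ₀² + n/σ².
So 1/σ₀² = 1/1.3234 − 30/41.7 = 0.755629 − 0.719424 = 0.036205.
Hence σ₀² = 1/0.036205 ≈ 27.6.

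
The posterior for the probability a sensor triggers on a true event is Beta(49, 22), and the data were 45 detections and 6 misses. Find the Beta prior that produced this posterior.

Beta(4, 16)

Beta is conjugate to the binomial likelihood: posterior = Beta(a+s, b+f).
So a = 49 − 45 = 4 and b = 22 − 6 = 16.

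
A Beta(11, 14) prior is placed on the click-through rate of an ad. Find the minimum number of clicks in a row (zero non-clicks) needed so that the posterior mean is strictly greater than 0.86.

k = 76

After k clicks and 0 non-clicks the posterior is Beta(11+k, 14), with mean (11+k)/(11+14+k).
Set (11+k)/(25+k) > 0.86 and solve: k > (0.86·25 − 11)/(1 − 0.86) = 75.000.
The smallest integer exceeding 75.000 is 76, and checking k=76: (87)/(101) = 0.8614 > 0.86.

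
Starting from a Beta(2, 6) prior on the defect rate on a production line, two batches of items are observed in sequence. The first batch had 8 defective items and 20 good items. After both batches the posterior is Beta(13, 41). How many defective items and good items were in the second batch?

3 defective items and 15 good items

Because Beta–binomial updating is additive in the counts, the combined data contributed (α_post−α_prior, β_post−β_prior) successes and failures.
Total across both batches: 13−2=11 defective items, 41−6=35 good items.
Subtract the first batch: 11−8=3 defective items and 35−20=15 good items.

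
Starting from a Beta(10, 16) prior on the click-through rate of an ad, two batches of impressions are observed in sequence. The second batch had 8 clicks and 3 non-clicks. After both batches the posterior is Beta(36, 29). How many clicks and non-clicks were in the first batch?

18 clicks and 10 non-clicks

Sequential conjugate updates are equivalent to a single update on the pooled data, so total successes = posterior α − prior α and total failures = posterior β − prior β.
Total across both batches: 36−10=26 clicks, 29−16=13 non-clicks.
Subtract the second batch: 26−8=18 clicks and 13−3=10 non-clicks.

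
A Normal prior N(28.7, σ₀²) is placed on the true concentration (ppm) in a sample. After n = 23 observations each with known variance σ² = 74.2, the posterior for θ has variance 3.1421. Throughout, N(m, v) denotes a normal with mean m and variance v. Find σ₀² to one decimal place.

σ₀² = 120.7

For the Normal–Normal model with known σ², precisions add: τ_n = τ₀ + n/σ².
So 1/σ₀² = 1/3.1421 − 23/74.2 = 0.318258 − 0.309973 = 0.008285.
Hence σ₀² = 1/0.008285 ≈ 120.7.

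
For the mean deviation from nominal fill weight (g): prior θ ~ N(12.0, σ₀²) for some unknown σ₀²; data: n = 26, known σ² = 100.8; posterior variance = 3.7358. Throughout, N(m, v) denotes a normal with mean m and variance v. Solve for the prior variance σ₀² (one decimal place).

For the Normal–Normal model with known σ², precisions add: τ_n = τ₀ + n/σ².
So 1/σ₀² = 1/3.7358 − 26/100.8 = 0.267680 − 0.257937 = 0.009743.
Hence σ₀² = 1/0.009743 ≈ 102.6.

σ₀² = 102.6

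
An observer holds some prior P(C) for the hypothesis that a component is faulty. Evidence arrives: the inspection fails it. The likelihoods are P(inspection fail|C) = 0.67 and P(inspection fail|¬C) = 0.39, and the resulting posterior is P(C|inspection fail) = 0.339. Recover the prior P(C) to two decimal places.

P(C) = 0.23

Bayes' rule in odds form gives O(C|E) = O(C)·[P(E|C)/P(E|¬C)], hence O(C) = O(C|E)/LR.
Posterior odds = 0.339/(1−0.339) = 0.5129. LR = 0.67/0.39 = 1.7179.
Prior odds = 0.5129/1.7179 = 0.2986, so P(C) = 0.2986/(1+0.2986) ≈ 0.23.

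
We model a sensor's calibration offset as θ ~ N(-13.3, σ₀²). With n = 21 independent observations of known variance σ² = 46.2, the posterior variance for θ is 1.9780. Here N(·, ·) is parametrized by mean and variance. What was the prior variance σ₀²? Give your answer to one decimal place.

Posterior precision equals prior precision plus data precision: 1/σ_n² = 1/σ₀² + n/σ².
So 1/σ₀² = 1/1.9780 − 21/46.2 = 0.505561 − 0.454545 = 0.051016.
Hence σ₀² = 1/0.051016 ≈ 19.6.

σ₀² = 19.6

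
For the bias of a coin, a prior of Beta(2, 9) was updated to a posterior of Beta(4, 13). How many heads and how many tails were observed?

Under Beta–binomial conjugacy the posterior parameters are (α+s, β+f).
Match parameters: s=4−2=2, f=13−9=4.

2 heads and 4 tails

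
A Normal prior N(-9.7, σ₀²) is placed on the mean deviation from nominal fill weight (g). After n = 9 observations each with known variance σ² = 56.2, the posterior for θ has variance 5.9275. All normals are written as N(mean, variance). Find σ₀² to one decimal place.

For the Normal–Normal model with known σ², precisions add: τ_n = τ₀ + n/σ².
So 1/σ₀² = 1/5.9275 − 9/56.2 = 0.168705 − 0.160142 = 0.008563.
Hence σ₀² = 1/0.008563 ≈ 116.8.

σ₀² = 116.8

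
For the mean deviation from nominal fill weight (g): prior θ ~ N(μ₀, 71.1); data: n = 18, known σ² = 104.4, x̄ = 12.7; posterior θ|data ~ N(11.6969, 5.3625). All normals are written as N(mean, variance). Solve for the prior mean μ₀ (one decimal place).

The posterior mean is a precision-weighted average: μ_n = (τ₀μ₀ + τ_data·x̄)/(τ₀+τ_data), with τ₀=1/σ₀² and τ_data=n/σ².
Here τ₀ = 1/71.1 = 0.014065 and τ_data = 18/104.4 = 0.172414, so τ_n = 0.186479.
Rearranging for μ₀: μ₀ = (μ_n·τ_n − τ_data·x̄)/τ₀ = (11.6969·0.186479 − 0.172414·12.7) / 0.014065 = -0.008432/0.014065 ≈ -0.6.

μ₀ = -0.6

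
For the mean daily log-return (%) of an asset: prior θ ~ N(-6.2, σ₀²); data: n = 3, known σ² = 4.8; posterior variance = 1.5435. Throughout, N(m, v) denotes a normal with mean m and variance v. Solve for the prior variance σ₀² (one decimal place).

Posterior precision equals prior precision plus data precision: 1/σ_n² = 1/σ₀² + n/σ².
So 1/σ₀² = 1/1.5435 − 3/4.8 = 0.647878 − 0.625000 = 0.022878.
Hence σ₀² = 1/0.022878 ≈ 43.7.

σ₀² = 43.7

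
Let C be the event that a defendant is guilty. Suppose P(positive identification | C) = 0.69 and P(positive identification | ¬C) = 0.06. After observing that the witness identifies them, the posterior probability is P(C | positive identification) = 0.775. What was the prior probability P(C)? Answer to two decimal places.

In odds form, posterior odds = prior odds × likelihood ratio, so prior odds = posterior odds ÷ LR.
Posterior odds = 0.775/(1−0.775) = 3.4444. LR = 0.69/0.06 = 11.5000.
Prior odds = 3.4444/11.5000 = 0.2995, so P(C) = 0.2995/(1+0.2995) ≈ 0.23.

P(C) = 0.23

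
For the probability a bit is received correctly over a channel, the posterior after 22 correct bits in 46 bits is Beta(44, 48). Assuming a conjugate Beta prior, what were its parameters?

Beta(22, 24)

Beta is conjugate to the binomial likelihood: posterior = Beta(α+s, β+f).
Subtract the data counts: 44−22=22, 48−24=24.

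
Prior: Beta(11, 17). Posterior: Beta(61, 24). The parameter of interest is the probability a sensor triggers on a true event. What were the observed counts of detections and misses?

Beta is conjugate to the binomial likelihood: posterior = Beta(α+s, β+f).
Match parameters: s=61−11=50, f=24−17=7.

50 detections and 7 misses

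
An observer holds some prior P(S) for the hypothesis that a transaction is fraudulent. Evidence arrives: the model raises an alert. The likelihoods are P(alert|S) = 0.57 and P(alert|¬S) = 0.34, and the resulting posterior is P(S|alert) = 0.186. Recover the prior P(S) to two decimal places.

P(S) = 0.12

In odds form, posterior odds = prior odds × likelihood ratio, so prior odds = posterior odds ÷ LR.
Posterior odds = 0.186/(1−0.186) = 0.2285. LR = 0.57/0.34 = 1.6765.
Prior odds = 0.2285/1.6765 = 0.1363, so P(S) = 0.1363/(1+0.1363) ≈ 0.12.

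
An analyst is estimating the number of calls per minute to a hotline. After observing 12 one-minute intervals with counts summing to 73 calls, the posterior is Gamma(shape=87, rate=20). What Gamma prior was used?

Gamma(shape=14, rate=8)

A Gamma(α, β) prior (rate parametrization) on a Poisson rate with n observations summing to S gives posterior Gamma(α+S, β+n).
So α = 87 − 73 = 14 and β = 20 − 12 = 8.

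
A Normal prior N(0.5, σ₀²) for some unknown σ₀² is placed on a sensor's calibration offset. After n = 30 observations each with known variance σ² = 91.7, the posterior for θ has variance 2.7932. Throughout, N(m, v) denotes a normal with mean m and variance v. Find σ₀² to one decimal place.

σ₀² = 32.4

Posterior precision equals prior precision plus data precision: 1/σ_n² = 1/σ₀² + n/σ².
So 1/σ₀² = 1/2.7932 − 30/91.7 = 0.358012 − 0.327154 = 0.030858.
Hence σ₀² = 1/0.030858 ≈ 32.4.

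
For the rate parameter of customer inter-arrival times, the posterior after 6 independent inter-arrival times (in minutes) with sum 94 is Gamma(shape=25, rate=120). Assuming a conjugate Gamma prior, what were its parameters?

For an exponential likelihood with a Gamma(α, β) prior on the rate, n observations with total T give posterior Gamma(α+n, β+T).
So α = 25 − 6 = 19 and β = 120 − 94 = 26.

Gamma(shape=19, rate=26)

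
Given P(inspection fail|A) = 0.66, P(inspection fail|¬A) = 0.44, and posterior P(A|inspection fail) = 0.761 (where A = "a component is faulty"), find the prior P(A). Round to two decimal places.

In odds form, posterior odds = prior odds × likelihood ratio, so prior odds = posterior odds ÷ LR.
Posterior odds = 0.761/(1−0.761) = 3.1841. LR = 0.66/0.44 = 1.5000.
Prior odds = 3.1841/1.5000 = 2.1227, so P(A) = 2.1227/(1+2.1227) ≈ 0.68.

P(A) = 0.68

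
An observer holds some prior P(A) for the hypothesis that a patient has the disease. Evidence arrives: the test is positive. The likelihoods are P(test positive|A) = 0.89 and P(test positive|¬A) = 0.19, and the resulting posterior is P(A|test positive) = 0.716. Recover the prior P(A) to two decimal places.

P(A) = 0.35

Bayes' rule in odds form gives O(A|E) = O(A)·[P(E|A)/P(E|¬A)], hence O(A) = O(A|E)/LR.
Posterior odds = 0.716/(1−0.716) = 2.5211. LR = 0.89/0.19 = 4.6842.
Prior odds = 2.5211/4.6842 = 0.5382, so P(A) = 0.5382/(1+0.5382) ≈ 0.35.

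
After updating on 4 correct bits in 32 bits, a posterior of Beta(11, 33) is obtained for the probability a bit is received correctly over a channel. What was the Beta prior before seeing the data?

Beta(7, 5)

Beta is conjugate to the binomial likelihood: posterior = Beta(α+s, β+f).
Subtract the data counts: 11−4=7, 33−28=5.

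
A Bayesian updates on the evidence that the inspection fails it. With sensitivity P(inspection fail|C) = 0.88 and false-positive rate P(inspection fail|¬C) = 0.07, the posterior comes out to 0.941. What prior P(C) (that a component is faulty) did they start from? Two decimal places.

P(C) = 0.56

In odds form, posterior odds = prior odds × likelihood ratio, so prior odds = posterior odds ÷ LR.
Posterior odds = 0.941/(1−0.941) = 15.9492. LR = 0.88/0.07 = 12.5714.
Prior odds = 15.9492/12.5714 = 1.2687, so P(C) = 1.2687/(1+1.2687) ≈ 0.56.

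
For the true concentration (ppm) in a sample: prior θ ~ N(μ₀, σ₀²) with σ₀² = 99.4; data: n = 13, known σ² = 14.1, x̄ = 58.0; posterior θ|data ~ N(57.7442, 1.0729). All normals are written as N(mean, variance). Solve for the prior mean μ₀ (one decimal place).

μ₀ = 34.3

The posterior mean is a precision-weighted average: μ_n = (τ₀μ₀ + τ_data·x̄)/(τ₀+τ_data), with τ₀=1/σ₀² and τ_data=n/σ².
Here τ₀ = 1/99.4 = 0.010060 and τ_data = 13/14.1 = 0.921986, so τ_n = 0.932046.
Rearranging for μ₀: μ₀ = (μ_n·τ_n − τ_data·x̄)/τ₀ = (57.7442·0.932046 − 0.921986·58.0) / 0.010060 = 0.345063/0.010060 ≈ 34.3.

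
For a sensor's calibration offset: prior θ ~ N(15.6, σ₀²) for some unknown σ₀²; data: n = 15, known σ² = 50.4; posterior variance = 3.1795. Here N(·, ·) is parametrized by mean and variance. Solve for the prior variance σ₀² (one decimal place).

σ₀² = 59.2

For the Normal–Normal model with known σ², precisions add: τ_n = τ₀ + n/σ².
So 1/σ₀² = 1/3.1795 − 15/50.4 = 0.314515 − 0.297619 = 0.016896.
Hence σ₀² = 1/0.016896 ≈ 59.2.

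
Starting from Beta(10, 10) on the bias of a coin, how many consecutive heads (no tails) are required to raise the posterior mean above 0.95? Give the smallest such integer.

k = 181

After k heads and 0 tails the posterior is Beta(10+k, 10), with mean (10+k)/(10+10+k).
Set (10+k)/(20+k) > 0.95 and solve: k > (0.95·20 − 10)/(1 − 0.95) = 180.000.
The smallest integer exceeding 180.000 is 181.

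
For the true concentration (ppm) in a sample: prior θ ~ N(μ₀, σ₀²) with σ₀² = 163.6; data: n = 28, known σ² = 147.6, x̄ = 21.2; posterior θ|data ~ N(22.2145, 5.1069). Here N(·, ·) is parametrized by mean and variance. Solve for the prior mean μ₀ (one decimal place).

μ₀ = 53.7

The posterior mean is a precision-weighted average: μ_n = (τ₀μ₀ + τ_data·x̄)/(τ₀+τ_data), with τ₀=1/σ₀² and τ_data=n/σ².
Here τ₀ = 1/163.6 = 0.006112 and τ_data = 28/147.6 = 0.189702, so τ_n = 0.195814.
Rearranging for μ₀: μ₀ = (μ_n·τ_n − τ_data·x̄)/τ₀ = (22.2145·0.195814 − 0.189702·21.2) / 0.006112 = 0.328228/0.006112 ≈ 53.7.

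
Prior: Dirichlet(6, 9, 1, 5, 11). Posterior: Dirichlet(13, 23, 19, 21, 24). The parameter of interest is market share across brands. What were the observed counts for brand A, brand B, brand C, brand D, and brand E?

counts (7, 14, 18, 16, 13)

For a Dirichlet(α) prior with multinomial counts c, the posterior is Dirichlet(α + c) componentwise.
Counts are posterior − prior componentwise: 13−6=7, 23−9=14, 19−1=18, 21−5=16, 24−11=13.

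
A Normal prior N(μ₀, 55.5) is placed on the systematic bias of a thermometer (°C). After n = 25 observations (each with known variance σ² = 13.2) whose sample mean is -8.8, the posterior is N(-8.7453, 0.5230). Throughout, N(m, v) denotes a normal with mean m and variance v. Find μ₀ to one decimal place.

μ₀ = -3.0

The posterior mean is a precision-weighted average: μ_n = (τ₀μ₀ + τ_data·x̄)/(τ₀+τ_data), with τ₀=1/σ₀² and τ_data=n/σ².
Here τ₀ = 1/55.5 = 0.018018 and τ_data = 25/13.2 = 1.893939, so τ_n = 1.911957.
Rearranging for μ₀: μ₀ = (μ_n·τ_n − τ_data·x̄)/τ₀ = (-8.7453·1.911957 − 1.893939·-8.8) / 0.018018 = -0.053974/0.018018 ≈ -3.0.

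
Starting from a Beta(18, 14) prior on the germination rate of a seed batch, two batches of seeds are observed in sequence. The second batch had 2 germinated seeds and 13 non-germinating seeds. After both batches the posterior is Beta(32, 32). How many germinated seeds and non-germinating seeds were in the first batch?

Because Beta–binomial updating is additive in the counts, the combined data contributed (α_post−α_prior, β_post−β_prior) successes and failures.
Total across both batches: 32−18=14 germinated seeds, 32−14=18 non-germinating seeds.
Subtract the second batch: 14−2=12 germinated seeds and 18−13=5 non-germinating seeds.

12 germinated seeds and 5 non-germinating seeds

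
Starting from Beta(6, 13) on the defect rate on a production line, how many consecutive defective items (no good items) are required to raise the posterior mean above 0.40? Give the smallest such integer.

After k defective items and 0 good items the posterior is Beta(6+k, 13), with mean (6+k)/(6+13+k).
Set (6+k)/(19+k) > 0.40 and solve: k > (0.40·19 − 6)/(1 − 0.40) = 2.667.
The smallest integer exceeding 2.667 is 3.

k = 3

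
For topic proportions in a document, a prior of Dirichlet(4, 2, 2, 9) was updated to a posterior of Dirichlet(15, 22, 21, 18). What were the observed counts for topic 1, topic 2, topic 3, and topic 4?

counts (11, 20, 19, 9)

For a Dirichlet(α) prior with multinomial counts c, the posterior is Dirichlet(α + c) componentwise.
Counts are posterior − prior componentwise: 15−4=11, 22−2=20, 21−2=19, 18−9=9.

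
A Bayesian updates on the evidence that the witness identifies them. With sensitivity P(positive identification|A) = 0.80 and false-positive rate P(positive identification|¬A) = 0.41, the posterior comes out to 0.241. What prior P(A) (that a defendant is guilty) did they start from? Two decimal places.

P(A) = 0.14

In odds form, posterior odds = prior odds × likelihood ratio, so prior odds = posterior odds ÷ LR.
Posterior odds = 0.241/(1−0.241) = 0.3175. LR = 0.80/0.41 = 1.9512.
Prior odds = 0.3175/1.9512 = 0.1627, so P(A) = 0.1627/(1+0.1627) ≈ 0.14.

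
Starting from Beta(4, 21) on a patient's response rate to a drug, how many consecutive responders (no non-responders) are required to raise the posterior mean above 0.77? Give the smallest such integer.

k = 67

After k responders and 0 non-responders the posterior is Beta(4+k, 21), with mean (4+k)/(4+21+k).
Set (4+k)/(25+k) > 0.77 and solve: k > (0.77·25 − 4)/(1 − 0.77) = 66.304.
The smallest integer exceeding 66.304 is 67, and checking k=67: (71)/(92) = 0.7717 > 0.77.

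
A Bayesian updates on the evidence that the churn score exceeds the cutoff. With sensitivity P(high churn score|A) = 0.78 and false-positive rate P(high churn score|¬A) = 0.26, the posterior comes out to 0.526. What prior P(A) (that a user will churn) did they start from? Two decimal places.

In odds form, posterior odds = prior odds × likelihood ratio, so prior odds = posterior odds ÷ LR.
Posterior odds = 0.526/(1−0.526) = 1.1097. LR = 0.78/0.26 = 3.0000.
Prior odds = 1.1097/3.0000 = 0.3699, so P(A) = 0.3699/(1+0.3699) ≈ 0.27.

P(A) = 0.27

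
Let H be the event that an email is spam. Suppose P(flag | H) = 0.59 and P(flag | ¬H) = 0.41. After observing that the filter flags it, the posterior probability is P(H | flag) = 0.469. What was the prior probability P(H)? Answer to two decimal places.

P(H) = 0.38

Bayes' rule in odds form gives O(H|E) = O(H)·[P(E|H)/P(E|¬H)], hence O(H) = O(H|E)/LR.
Posterior odds = 0.469/(1−0.469) = 0.8832. LR = 0.59/0.41 = 1.4390.
Prior odds = 0.8832/1.4390 = 0.6138, so P(H) = 0.6138/(1+0.6138) ≈ 0.38.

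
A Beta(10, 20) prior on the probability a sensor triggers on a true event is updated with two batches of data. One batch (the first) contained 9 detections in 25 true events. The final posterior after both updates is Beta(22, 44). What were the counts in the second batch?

Because Beta–binomial updating is additive in the counts, the combined data contributed (α_post−α_prior, β_post−β_prior) successes and failures.
Total across both batches: 22−10=12 detections, 44−20=24 misses.
Subtract the first batch: 12−9=3 detections and 24−16=8 misses.

3 detections and 8 misses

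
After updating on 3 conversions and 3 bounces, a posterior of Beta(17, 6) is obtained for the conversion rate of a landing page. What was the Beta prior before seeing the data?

Beta(14, 3)

Under Beta–binomial conjugacy the posterior parameters are (a+s, b+f).
So a = 17 − 3 = 14 and b = 6 − 3 = 3.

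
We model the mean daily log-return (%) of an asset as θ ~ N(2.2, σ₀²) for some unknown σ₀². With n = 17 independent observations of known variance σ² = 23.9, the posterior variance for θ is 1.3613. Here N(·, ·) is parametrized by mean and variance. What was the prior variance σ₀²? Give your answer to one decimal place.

σ₀² = 42.9

Posterior precision equals prior precision plus data precision: 1/σ_n² = 1/σ₀² + n/σ².
So 1/σ₀² = 1/1.3613 − 17/23.9 = 0.734592 − 0.711297 = 0.023295.
Hence σ₀² = 1/0.023295 ≈ 42.9.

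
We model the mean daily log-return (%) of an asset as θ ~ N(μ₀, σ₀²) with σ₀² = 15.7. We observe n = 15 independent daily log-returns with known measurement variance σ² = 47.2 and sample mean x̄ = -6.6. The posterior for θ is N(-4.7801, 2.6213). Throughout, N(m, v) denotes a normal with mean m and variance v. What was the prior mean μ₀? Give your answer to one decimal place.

The posterior mean is a precision-weighted average: μ_n = (τ₀μ₀ + τ_data·x̄)/(τ₀+τ_data), with τ₀=1/σ₀² and τ_data=n/σ².
Here τ₀ = 1/15.7 = 0.063694 and τ_data = 15/47.2 = 0.317797, so τ_n = 0.381491.
Rearranging for μ₀: μ₀ = (μ_n·τ_n − τ_data·x̄)/τ₀ = (-4.7801·0.381491 − 0.317797·-6.6) / 0.063694 = 0.273895/0.063694 ≈ 4.3.

μ₀ = 4.3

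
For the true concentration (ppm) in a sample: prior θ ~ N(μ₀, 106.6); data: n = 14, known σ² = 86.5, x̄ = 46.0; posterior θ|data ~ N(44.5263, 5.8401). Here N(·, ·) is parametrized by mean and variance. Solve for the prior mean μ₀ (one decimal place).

μ₀ = 19.1

With known observation variance, the Normal–Normal posterior has precision τ_n = τ₀ + n/σ² and mean μ_n = (τ₀μ₀ + (n/σ²)x̄)/τ_n.
Here τ₀ = 1/106.6 = 0.009381 and τ_data = 14/86.5 = 0.161850, so τ_n = 0.171231.
Rearranging for μ₀: μ₀ = (μ_n·τ_n − τ_data·x̄)/τ₀ = (44.5263·0.171231 − 0.161850·46.0) / 0.009381 = 0.179183/0.009381 ≈ 19.1.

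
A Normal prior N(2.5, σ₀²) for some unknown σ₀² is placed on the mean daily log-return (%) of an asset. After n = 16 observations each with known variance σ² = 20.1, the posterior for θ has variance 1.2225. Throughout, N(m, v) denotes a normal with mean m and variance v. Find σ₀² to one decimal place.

For the Normal–Normal model with known σ², precisions add: τ_n = τ₀ + n/σ².
So 1/σ₀² = 1/1.2225 − 16/20.1 = 0.817996 − 0.796020 = 0.021976.
Hence σ₀² = 1/0.021976 ≈ 45.5.

σ₀² = 45.5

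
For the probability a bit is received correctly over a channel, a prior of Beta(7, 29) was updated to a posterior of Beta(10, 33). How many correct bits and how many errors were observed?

Beta is conjugate to the binomial likelihood: posterior = Beta(α+s, β+f).
So s = 10 − 7 = 3 and f = 33 − 29 = 4.

3 correct bits and 4 errors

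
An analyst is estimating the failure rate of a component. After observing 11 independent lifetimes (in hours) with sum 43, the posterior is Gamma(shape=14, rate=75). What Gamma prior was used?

For an exponential likelihood with a Gamma(α, β) prior on the rate, n observations with total T give posterior Gamma(α+n, β+T).
So α = 14 − 11 = 3 and β = 75 − 43 = 32.

Gamma(shape=3, rate=32)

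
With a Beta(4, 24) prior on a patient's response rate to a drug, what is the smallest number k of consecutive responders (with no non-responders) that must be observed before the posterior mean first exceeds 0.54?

After k responders and 0 non-responders the posterior is Beta(4+k, 24), with mean (4+k)/(4+24+k).
Set (4+k)/(28+k) > 0.54 and solve: k > (0.54·28 − 4)/(1 − 0.54) = 24.174.
The smallest integer exceeding 24.174 is 25, and checking k=25: (29)/(53) = 0.5472 > 0.54.

k = 25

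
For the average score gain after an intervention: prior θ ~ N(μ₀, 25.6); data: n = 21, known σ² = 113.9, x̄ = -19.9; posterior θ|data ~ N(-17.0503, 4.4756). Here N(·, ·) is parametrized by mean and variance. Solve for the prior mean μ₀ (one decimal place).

The posterior mean is a precision-weighted average: μ_n = (τ₀μ₀ + τ_data·x̄)/(τ₀+τ_data), with τ₀=1/σ₀² and τ_data=n/σ².
Here τ₀ = 1/25.6 = 0.039062 and τ_data = 21/113.9 = 0.184372, so τ_n = 0.223434.
Rearranging for μ₀: μ₀ = (μ_n·τ_n − τ_data·x̄)/τ₀ = (-17.0503·0.223434 − 0.184372·-19.9) / 0.039062 = -0.140614/0.039062 ≈ -3.6.

μ₀ = -3.6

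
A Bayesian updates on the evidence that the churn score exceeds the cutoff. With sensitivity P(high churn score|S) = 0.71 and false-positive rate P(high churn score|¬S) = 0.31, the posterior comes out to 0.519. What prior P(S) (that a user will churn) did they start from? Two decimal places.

Bayes' rule in odds form gives O(S|E) = O(S)·[P(E|S)/P(E|¬S)], hence O(S) = O(S|E)/LR.
Posterior odds = 0.519/(1−0.519) = 1.0790. LR = 0.71/0.31 = 2.2903.
Prior odds = 1.0790/2.2903 = 0.4711, so P(S) = 0.4711/(1+0.4711) ≈ 0.32.

P(S) = 0.32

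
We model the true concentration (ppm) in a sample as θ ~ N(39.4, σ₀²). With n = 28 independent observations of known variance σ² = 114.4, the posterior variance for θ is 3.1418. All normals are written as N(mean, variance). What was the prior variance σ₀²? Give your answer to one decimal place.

Posterior precision equals prior precision plus data precision: 1/σ_n² = 1/σ₀² + n/σ².
So 1/σ₀² = 1/3.1418 − 28/114.4 = 0.318289 − 0.244755 = 0.073534.
Hence σ₀² = 1/0.073534 ≈ 13.6.

σ₀² = 13.6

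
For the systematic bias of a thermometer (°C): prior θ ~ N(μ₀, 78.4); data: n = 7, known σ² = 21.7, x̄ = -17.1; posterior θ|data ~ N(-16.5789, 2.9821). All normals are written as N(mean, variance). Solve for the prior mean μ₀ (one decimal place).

μ₀ = -3.4

The posterior mean is a precision-weighted average: μ_n = (τ₀μ₀ + τ_data·x̄)/(τ₀+τ_data), with τ₀=1/σ₀² and τ_data=n/σ².
Here τ₀ = 1/78.4 = 0.012755 and τ_data = 7/21.7 = 0.322581, so τ_n = 0.335336.
Rearranging for μ₀: μ₀ = (μ_n·τ_n − τ_data·x̄)/τ₀ = (-16.5789·0.335336 − 0.322581·-17.1) / 0.012755 = -0.043367/0.012755 ≈ -3.4.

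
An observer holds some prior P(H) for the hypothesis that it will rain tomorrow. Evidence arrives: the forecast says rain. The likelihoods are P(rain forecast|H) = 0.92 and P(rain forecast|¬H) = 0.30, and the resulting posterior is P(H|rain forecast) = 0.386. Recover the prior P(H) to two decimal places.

P(H) = 0.17

Bayes' rule in odds form gives O(H|E) = O(H)·[P(E|H)/P(E|¬H)], hence O(H) = O(H|E)/LR.
Posterior odds = 0.386/(1−0.386) = 0.6287. LR = 0.92/0.30 = 3.0667.
Prior odds = 0.6287/3.0667 = 0.2050, so P(H) = 0.2050/(1+0.2050) ≈ 0.17.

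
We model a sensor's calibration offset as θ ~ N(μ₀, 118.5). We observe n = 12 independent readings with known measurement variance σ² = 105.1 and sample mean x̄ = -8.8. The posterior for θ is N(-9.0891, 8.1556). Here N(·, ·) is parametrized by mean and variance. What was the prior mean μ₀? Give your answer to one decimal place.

The posterior mean is a precision-weighted average: μ_n = (τ₀μ₀ + τ_data·x̄)/(τ₀+τ_data), with τ₀=1/σ₀² and τ_data=n/σ².
Here τ₀ = 1/118.5 = 0.008439 and τ_data = 12/105.1 = 0.114177, so τ_n = 0.122616.
Rearranging for μ₀: μ₀ = (μ_n·τ_n − τ_data·x̄)/τ₀ = (-9.0891·0.122616 − 0.114177·-8.8) / 0.008439 = -0.109711/0.008439 ≈ -13.0.

μ₀ = -13.0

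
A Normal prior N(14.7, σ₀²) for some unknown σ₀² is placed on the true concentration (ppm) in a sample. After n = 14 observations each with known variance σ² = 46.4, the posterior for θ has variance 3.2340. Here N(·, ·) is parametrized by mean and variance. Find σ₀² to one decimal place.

For the Normal–Normal model with known σ², precisions add: τ_n = τ₀ + n/σ².
So 1/σ₀² = 1/3.2340 − 14/46.4 = 0.309215 − 0.301724 = 0.007491.
Hence σ₀² = 1/0.007491 ≈ 133.5.

σ₀² = 133.5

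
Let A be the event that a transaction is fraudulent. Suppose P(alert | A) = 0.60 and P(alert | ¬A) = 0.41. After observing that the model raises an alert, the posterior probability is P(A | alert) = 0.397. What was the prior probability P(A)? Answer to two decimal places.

In odds form, posterior odds = prior odds × likelihood ratio, so prior odds = posterior odds ÷ LR.
Posterior odds = 0.397/(1−0.397) = 0.6584. LR = 0.60/0.41 = 1.4634.
Prior odds = 0.6584/1.4634 = 0.4499, so P(A) = 0.4499/(1+0.4499) ≈ 0.31.

P(A) = 0.31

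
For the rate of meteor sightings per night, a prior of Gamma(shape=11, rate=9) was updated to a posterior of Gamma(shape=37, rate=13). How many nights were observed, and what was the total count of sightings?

n = 4 nights with total 26 sightings

A Gamma(α, β) prior (rate parametrization) on a Poisson rate with n observations summing to S gives posterior Gamma(α+S, β+n).
Matching: Σxᵢ = 37 − 11 = 26 and n = 13 − 9 = 4.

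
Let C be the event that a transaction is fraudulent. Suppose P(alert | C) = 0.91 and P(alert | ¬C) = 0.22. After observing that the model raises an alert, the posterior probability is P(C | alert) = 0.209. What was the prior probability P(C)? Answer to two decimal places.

In odds form, posterior odds = prior odds × likelihood ratio, so prior odds = posterior odds ÷ LR.
Posterior odds = 0.209/(1−0.209) = 0.2642. LR = 0.91/0.22 = 4.1364.
Prior odds = 0.2642/4.1364 = 0.0639, so P(C) = 0.0639/(1+0.0639) ≈ 0.06.

P(C) = 0.06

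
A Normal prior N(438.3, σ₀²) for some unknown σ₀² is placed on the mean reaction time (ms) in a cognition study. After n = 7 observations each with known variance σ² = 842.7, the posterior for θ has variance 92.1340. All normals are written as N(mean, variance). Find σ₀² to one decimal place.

For the Normal–Normal model with known σ², precisions add: τ_n = τ₀ + n/σ².
So 1/σ₀² = 1/92.1340 − 7/842.7 = 0.010854 − 0.008307 = 0.002547.
Hence σ₀² = 1/0.002547 ≈ 392.6.

σ₀² = 392.6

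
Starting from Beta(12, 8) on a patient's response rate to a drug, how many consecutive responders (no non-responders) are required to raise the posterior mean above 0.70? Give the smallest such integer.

After k responders and 0 non-responders the posterior is Beta(12+k, 8), with mean (12+k)/(12+8+k).
Set (12+k)/(20+k) > 0.70 and solve: k > (0.70·20 − 12)/(1 − 0.70) = 6.667.
The smallest integer exceeding 6.667 is 7.

k = 7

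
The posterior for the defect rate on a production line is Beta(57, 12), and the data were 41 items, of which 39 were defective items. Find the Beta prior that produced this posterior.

Beta is conjugate to the binomial likelihood: posterior = Beta(α+s, β+f).
So α = 57 − 39 = 18 and β = 12 − 2 = 10.

Beta(18, 10)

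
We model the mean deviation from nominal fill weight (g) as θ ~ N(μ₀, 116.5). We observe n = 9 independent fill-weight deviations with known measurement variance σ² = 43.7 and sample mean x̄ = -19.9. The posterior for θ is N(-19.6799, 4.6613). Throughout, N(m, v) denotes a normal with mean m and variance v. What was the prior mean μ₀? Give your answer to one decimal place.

With known observation variance, the Normal–Normal posterior has precision τ_n = τ₀ + n/σ² and mean μ_n = (τ₀μ₀ + (n/σ²)x̄)/τ_n.
Here τ₀ = 1/116.5 = 0.008584 and τ_data = 9/43.7 = 0.205950, so τ_n = 0.214534.
Rearranging for μ₀: μ₀ = (μ_n·τ_n − τ_data·x̄)/τ₀ = (-19.6799·0.214534 − 0.205950·-19.9) / 0.008584 = -0.123603/0.008584 ≈ -14.4.

μ₀ = -14.4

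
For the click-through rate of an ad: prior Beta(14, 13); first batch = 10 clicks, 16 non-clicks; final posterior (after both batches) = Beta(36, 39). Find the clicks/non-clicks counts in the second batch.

12 clicks and 10 non-clicks

Because Beta–binomial updating is additive in the counts, the combined data contributed (α_post−α_prior, β_post−β_prior) successes and failures.
Total across both batches: 36−14=22 clicks, 39−13=26 non-clicks.
Subtract the first batch: 22−10=12 clicks and 26−16=10 non-clicks.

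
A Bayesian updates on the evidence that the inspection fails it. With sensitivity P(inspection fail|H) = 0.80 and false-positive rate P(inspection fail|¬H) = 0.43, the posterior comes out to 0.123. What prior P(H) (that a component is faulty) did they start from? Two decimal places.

In odds form, posterior odds = prior odds × likelihood ratio, so prior odds = posterior odds ÷ LR.
Posterior odds = 0.123/(1−0.123) = 0.1403. LR = 0.80/0.43 = 1.8605.
Prior odds = 0.1403/1.8605 = 0.0754, so P(H) = 0.0754/(1+0.0754) ≈ 0.07.

P(H) = 0.07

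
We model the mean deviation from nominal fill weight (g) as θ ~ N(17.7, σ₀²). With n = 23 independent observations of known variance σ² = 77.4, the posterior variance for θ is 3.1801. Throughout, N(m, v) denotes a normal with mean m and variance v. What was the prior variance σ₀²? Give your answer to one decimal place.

σ₀² = 57.8

For the Normal–Normal model with known σ², precisions add: τ_n = τ₀ + n/σ².
So 1/σ₀² = 1/3.1801 − 23/77.4 = 0.314456 − 0.297158 = 0.017298.
Hence σ₀² = 1/0.017298 ≈ 57.8.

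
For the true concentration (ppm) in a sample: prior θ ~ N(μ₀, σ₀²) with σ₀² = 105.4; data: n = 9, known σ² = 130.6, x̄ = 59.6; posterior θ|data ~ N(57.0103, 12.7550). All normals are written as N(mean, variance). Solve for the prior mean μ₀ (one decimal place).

μ₀ = 38.2

The posterior mean is a precision-weighted average: μ_n = (τ₀μ₀ + τ_data·x̄)/(τ₀+τ_data), with τ₀=1/σ₀² and τ_data=n/σ².
Here τ₀ = 1/105.4 = 0.009488 and τ_data = 9/130.6 = 0.068913, so τ_n = 0.078401.
Rearranging for μ₀: μ₀ = (μ_n·τ_n − τ_data·x̄)/τ₀ = (57.0103·0.078401 − 0.068913·59.6) / 0.009488 = 0.362450/0.009488 ≈ 38.2.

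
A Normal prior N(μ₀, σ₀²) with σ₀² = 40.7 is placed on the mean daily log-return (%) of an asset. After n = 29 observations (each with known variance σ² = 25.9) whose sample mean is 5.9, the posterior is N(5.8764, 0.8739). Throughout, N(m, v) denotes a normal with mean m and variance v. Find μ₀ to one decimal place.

The posterior mean is a precision-weighted average: μ_n = (τ₀μ₀ + τ_data·x̄)/(τ₀+τ_data), with τ₀=1/σ₀² and τ_data=n/σ².
Here τ₀ = 1/40.7 = 0.024570 and τ_data = 29/25.9 = 1.119691, so τ_n = 1.144261.
Rearranging for μ₀: μ₀ = (μ_n·τ_n − τ_data·x̄)/τ₀ = (5.8764·1.144261 − 1.119691·5.9) / 0.024570 = 0.117958/0.024570 ≈ 4.8.

μ₀ = 4.8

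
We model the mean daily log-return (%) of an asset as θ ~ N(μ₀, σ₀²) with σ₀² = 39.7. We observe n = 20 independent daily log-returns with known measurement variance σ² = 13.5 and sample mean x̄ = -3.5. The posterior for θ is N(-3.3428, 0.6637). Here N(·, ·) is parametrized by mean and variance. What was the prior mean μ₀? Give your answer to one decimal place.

The posterior mean is a precision-weighted average: μ_n = (τ₀μ₀ + τ_data·x̄)/(τ₀+τ_data), with τ₀=1/σ₀² and τ_data=n/σ².
Here τ₀ = 1/39.7 = 0.025189 and τ_data = 20/13.5 = 1.481481, so τ_n = 1.506670.
Rearranging for μ₀: μ₀ = (μ_n·τ_n − τ_data·x̄)/τ₀ = (-3.3428·1.506670 − 1.481481·-3.5) / 0.025189 = 0.148687/0.025189 ≈ 5.9.

μ₀ = 5.9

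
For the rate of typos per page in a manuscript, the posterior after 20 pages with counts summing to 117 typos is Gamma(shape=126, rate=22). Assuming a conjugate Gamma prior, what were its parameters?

A Gamma(α, β) prior (rate parametrization) on a Poisson rate with n observations summing to S gives posterior Gamma(α+S, β+n).
So α = 126 − 117 = 9 and β = 22 − 20 = 2.

Gamma(shape=9, rate=2)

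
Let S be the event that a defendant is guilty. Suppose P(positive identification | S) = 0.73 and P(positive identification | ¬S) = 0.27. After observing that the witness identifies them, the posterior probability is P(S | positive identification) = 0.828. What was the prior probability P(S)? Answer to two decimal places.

P(S) = 0.64

In odds form, posterior odds = prior odds × likelihood ratio, so prior odds = posterior odds ÷ LR.
Posterior odds = 0.828/(1−0.828) = 4.8140. LR = 0.73/0.27 = 2.7037.
Prior odds = 4.8140/2.7037 = 1.7805, so P(S) = 1.7805/(1+1.7805) ≈ 0.64.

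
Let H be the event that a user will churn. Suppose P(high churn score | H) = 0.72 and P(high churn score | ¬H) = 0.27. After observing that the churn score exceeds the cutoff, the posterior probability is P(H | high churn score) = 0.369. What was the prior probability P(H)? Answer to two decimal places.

Bayes' rule in odds form gives O(H|E) = O(H)·[P(E|H)/P(E|¬H)], hence O(H) = O(H|E)/LR.
Posterior odds = 0.369/(1−0.369) = 0.5848. LR = 0.72/0.27 = 2.6667.
Prior odds = 0.5848/2.6667 = 0.2193, so P(H) = 0.2193/(1+0.2193) ≈ 0.18.

P(H) = 0.18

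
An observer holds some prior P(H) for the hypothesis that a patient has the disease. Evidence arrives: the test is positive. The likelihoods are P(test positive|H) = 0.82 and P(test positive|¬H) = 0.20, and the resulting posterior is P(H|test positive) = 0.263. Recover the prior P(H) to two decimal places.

P(H) = 0.08

Bayes' rule in odds form gives O(H|E) = O(H)·[P(E|H)/P(E|¬H)], hence O(H) = O(H|E)/LR.
Posterior odds = 0.263/(1−0.263) = 0.3569. LR = 0.82/0.20 = 4.1000.
Prior odds = 0.3569/4.1000 = 0.0870, so P(H) = 0.0870/(1+0.0870) ≈ 0.08.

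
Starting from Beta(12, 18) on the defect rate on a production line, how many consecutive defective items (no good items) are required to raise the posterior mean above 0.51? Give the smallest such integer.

k = 7

After k defective items and 0 good items the posterior is Beta(12+k, 18), with mean (12+k)/(12+18+k).
Set (12+k)/(30+k) > 0.51 and solve: k > (0.51·30 − 12)/(1 − 0.51) = 6.735.
The smallest integer exceeding 6.735 is 7.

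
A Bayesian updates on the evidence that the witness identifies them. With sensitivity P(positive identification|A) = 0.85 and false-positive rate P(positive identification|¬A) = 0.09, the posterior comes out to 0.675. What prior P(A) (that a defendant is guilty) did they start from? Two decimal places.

In odds form, posterior odds = prior odds × likelihood ratio, so prior odds = posterior odds ÷ LR.
Posterior odds = 0.675/(1−0.675) = 2.0769. LR = 0.85/0.09 = 9.4444.
Prior odds = 2.0769/9.4444 = 0.2199, so P(A) = 0.2199/(1+0.2199) ≈ 0.18.

P(A) = 0.18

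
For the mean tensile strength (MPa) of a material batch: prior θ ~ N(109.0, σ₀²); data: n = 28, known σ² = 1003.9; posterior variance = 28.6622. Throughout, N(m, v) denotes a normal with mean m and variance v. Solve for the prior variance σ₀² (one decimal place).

For the Normal–Normal model with known σ², precisions add: τ_n = τ₀ + n/σ².
So 1/σ₀² = 1/28.6622 − 28/1003.9 = 0.034889 − 0.027891 = 0.006998.
Hence σ₀² = 1/0.006998 ≈ 142.9.

σ₀² = 142.9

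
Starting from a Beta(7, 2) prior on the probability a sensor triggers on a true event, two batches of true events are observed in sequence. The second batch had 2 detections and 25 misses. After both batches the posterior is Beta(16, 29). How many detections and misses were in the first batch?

7 detections and 2 misses

Sequential conjugate updates are equivalent to a single update on the pooled data, so total successes = posterior α − prior α and total failures = posterior β − prior β.
Total across both batches: 16−7=9 detections, 29−2=27 misses.
Subtract the second batch: 9−2=7 detections and 27−25=2 misses.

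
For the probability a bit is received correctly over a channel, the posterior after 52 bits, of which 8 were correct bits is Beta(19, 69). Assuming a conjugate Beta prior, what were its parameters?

Beta(11, 25)

Beta is conjugate to the binomial likelihood: posterior = Beta(α+s, β+f).
So α = 19 − 8 = 11 and β = 69 − 44 = 25.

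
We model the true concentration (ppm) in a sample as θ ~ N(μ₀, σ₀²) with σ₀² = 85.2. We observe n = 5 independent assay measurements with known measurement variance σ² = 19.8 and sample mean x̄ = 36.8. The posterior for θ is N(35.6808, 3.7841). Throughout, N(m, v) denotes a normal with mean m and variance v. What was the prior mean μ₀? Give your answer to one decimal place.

μ₀ = 11.6

The posterior mean is a precision-weighted average: μ_n = (τ₀μ₀ + τ_data·x̄)/(τ₀+τ_data), with τ₀=1/σ₀² and τ_data=n/σ².
Here τ₀ = 1/85.2 = 0.011737 and τ_data = 5/19.8 = 0.252525, so τ_n = 0.264262.
Rearranging for μ₀: μ₀ = (μ_n·τ_n − τ_data·x̄)/τ₀ = (35.6808·0.264262 − 0.252525·36.8) / 0.011737 = 0.136160/0.011737 ≈ 11.6.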